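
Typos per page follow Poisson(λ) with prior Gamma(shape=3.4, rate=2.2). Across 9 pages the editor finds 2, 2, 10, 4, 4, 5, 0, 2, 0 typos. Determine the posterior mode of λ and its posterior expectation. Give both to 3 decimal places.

Σ counts = 29. Posterior: Gamma(shape = 3.4+29 = 32.4, rate = 2.2+9 = 11.2).
Mode = (α−1)/β = 31.4/11.2 = 2.804.
Mean = α/β = 32.4/11.2 = 2.893.

posterior mode = 2.804, posterior expectation = 2.893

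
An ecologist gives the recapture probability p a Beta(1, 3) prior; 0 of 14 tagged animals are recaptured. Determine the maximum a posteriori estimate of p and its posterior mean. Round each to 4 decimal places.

p_MAP = 0.0000, E[p|data] = 0.0556

Posterior: Beta(1+0, 3+14) = Beta(1, 17).
Since α = 1 ≤ 1 and β > 1, the Beta density is monotone decreasing on [0,1]; the mode is at 0.
Mean = 1/(1+17) = 0.0556.
Mean > mode: the posterior has a right tail.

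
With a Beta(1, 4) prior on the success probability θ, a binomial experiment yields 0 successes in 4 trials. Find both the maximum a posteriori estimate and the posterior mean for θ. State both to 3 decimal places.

Posterior: Beta(1+0, 4+4) = Beta(1, 8).
Since α = 1 ≤ 1 and β > 1, the Beta density is monotone decreasing on [0,1]; the mode is at 0.
Mean = 1/(1+8) = 0.111.

MAP = 0.000; posterior mean = 0.111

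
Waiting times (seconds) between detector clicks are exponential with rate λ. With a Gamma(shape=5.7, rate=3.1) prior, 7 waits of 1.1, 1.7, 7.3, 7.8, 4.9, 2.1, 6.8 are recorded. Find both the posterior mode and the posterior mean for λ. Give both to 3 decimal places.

Σ times = 31.7. Posterior: Gamma(shape = 5.7+7 = 12.7, rate = 3.1+31.7 = 34.8).
Mode = (α−1)/β = 11.7/34.8 = 0.336.
Mean = α/β = 12.7/34.8 = 0.365.

MAP = 0.336; posterior mean = 0.365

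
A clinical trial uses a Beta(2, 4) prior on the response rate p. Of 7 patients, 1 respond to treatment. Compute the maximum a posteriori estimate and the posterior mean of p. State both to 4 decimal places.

Posterior: Beta(2+1, 4+6) = Beta(3, 10).
Mode = (3−1)/(3+10−2) = 2/11 = 0.1818.
Mean = 3/(3+10) = 3/13 = 0.2308.

MAP = 0.1818, posterior mean = 0.2308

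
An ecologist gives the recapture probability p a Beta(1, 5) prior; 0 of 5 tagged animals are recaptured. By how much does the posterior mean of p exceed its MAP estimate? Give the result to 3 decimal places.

0.091

Posterior: Beta(1+0, 5+5) = Beta(1, 10).
Since α = 1 ≤ 1 and β > 1, the Beta density is monotone decreasing on [0,1]; the mode is at 0.
Mean = 1/(1+10) = 0.091.
Difference = 0.091 − 0.000 = 0.091.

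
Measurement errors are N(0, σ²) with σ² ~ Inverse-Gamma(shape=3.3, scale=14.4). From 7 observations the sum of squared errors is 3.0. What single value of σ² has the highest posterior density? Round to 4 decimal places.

2.0385

Posterior: Inverse-Gamma(shape = 3.3+7/2 = 6.8, scale = 14.4+3.0/2 = 15.9).
Mode = β/(α+1) = 15.9/7.8 = 2.0385.
Mean = β/(α−1) = 15.9/5.8 = 2.7414.
This is the posterior mode — the MAP estimate.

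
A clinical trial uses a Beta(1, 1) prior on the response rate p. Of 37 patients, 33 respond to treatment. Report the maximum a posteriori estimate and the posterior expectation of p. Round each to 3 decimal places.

MAP = 0.892; posterior mean = 0.872

Posterior: Beta(1+33, 1+4) = Beta(34, 5).
Mode = (34−1)/(34+5−2) = 33/37 = 0.892.
With a flat prior the MAP equals the MLE, 33/37.
Mean = 34/(34+5) = 34/39 = 0.872.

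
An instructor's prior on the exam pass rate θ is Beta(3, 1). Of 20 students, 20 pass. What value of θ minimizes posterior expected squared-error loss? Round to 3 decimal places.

Posterior: Beta(3+20, 1+0) = Beta(23, 1).
Since β = 1 ≤ 1 and α > 1, the Beta density is monotone increasing on [0,1]; the mode is at 1.
Mean = 23/(23+1) = 0.958.
Squared-error loss ⇒ the optimal estimator is the posterior mean.

0.958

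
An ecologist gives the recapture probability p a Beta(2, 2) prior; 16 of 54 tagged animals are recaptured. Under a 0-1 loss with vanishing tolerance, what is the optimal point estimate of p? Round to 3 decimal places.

Posterior: Beta(2+16, 2+38) = Beta(18, 40).
Mode = (18−1)/(18+40−2) = 17/56 = 0.304.
Mean = 18/(18+40) = 18/58 = 0.310.
This is the posterior mode — the MAP estimate.

0.304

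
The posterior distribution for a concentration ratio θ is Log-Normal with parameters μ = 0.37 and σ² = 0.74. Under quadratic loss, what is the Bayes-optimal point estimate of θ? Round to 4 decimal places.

2.0959

Mode = exp(μ − σ²) = exp(-0.37) = 0.6907.
Mean = exp(μ + σ²/2) = exp(0.740) = 2.0959.
Quadratic loss ⇒ the optimal estimator is the posterior mean.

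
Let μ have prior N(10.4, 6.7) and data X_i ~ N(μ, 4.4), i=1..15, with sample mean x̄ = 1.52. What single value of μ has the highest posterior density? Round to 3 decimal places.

1.892

Posterior for μ is Normal. Precision-weighted mean: (1/6.7·10.4 + 15/4.4·1.52) / (1/6.7 + 15/4.4) = 1.892.
A Normal posterior is symmetric, so mode = mean.
This is the posterior mode — the MAP estimate.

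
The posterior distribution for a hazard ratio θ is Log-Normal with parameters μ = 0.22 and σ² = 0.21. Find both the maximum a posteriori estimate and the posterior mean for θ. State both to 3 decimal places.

MAP = 1.010, posterior mean = 1.384

Mode = exp(μ − σ²) = exp(0.01) = 1.010.
Mean = exp(μ + σ²/2) = exp(0.325) = 1.384.
Right-skewed posterior ⇒ mode < mean.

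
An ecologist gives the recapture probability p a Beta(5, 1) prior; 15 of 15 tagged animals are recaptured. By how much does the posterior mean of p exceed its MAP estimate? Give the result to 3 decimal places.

-0.048

Posterior: Beta(5+15, 1+0) = Beta(20, 1).
Since β = 1 ≤ 1 and α > 1, the Beta density is monotone increasing on [0,1]; the mode is at 1.
Mean = 20/(20+1) = 0.952.
Difference = 0.952 − 1.000 = -0.048.
Mode > mean: the posterior has a left tail.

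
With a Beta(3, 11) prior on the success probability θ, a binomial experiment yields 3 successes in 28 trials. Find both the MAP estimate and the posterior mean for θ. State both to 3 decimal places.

θ_MAP = 0.125, E[θ|data] = 0.143

Posterior: Beta(3+3, 11+25) = Beta(6, 36).
Mode = (6−1)/(6+36−2) = 5/40 = 0.125.
Mean = 6/(6+36) = 6/42 = 0.143.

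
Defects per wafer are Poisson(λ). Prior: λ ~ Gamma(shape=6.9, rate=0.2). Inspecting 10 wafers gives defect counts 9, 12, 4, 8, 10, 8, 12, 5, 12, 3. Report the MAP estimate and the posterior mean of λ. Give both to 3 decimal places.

MAP: 8.716. Posterior mean: 8.814.

Σ counts = 83. Posterior: Gamma(shape = 6.9+83 = 89.9, rate = 0.2+10 = 10.2).
Mode = (α−1)/β = 88.9/10.2 = 8.716.
Mean = α/β = 89.9/10.2 = 8.814.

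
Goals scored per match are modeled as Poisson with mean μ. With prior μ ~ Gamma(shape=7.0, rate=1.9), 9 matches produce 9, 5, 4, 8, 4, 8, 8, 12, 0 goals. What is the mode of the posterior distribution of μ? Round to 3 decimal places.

5.872

Σ counts = 58. Posterior: Gamma(shape = 7.0+58 = 65.0, rate = 1.9+9 = 10.9).
Mode = (α−1)/β = 64.0/10.9 = 5.872.
Mean = α/β = 65.0/10.9 = 5.963.
This is the posterior mode — the MAP estimate.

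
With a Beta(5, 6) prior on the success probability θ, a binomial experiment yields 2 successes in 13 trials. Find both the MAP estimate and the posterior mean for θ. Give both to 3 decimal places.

Posterior: Beta(5+2, 6+11) = Beta(7, 17).
Mode = (7−1)/(7+17−2) = 6/22 = 0.273.
Mean = 7/(7+17) = 7/24 = 0.292.
Right-skewed posterior ⇒ mode < mean.

MAP: 0.273. Posterior mean: 0.292.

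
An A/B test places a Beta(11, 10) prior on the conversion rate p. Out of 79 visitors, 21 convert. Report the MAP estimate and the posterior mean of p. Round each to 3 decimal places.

Posterior: Beta(11+21, 10+58) = Beta(32, 68).
Mode = (32−1)/(32+68−2) = 31/98 = 0.316.
Mean = 32/(32+68) = 32/100 = 0.320.

MAP: 0.316. Posterior mean: 0.320.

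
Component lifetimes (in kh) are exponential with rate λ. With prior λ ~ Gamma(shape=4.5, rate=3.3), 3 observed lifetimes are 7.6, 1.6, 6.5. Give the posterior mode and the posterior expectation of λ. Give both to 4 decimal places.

Σ times = 15.7. Posterior: Gamma(shape = 4.5+3 = 7.5, rate = 3.3+15.7 = 19.0).
Mode = (α−1)/β = 6.5/19.0 = 0.3421.
Mean = α/β = 7.5/19.0 = 0.3947.

λ_MAP = 0.3421, E[λ|data] = 0.3947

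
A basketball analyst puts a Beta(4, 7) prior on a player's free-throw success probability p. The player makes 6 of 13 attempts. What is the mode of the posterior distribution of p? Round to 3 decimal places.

0.409

Posterior: Beta(4+6, 7+7) = Beta(10, 14).
Mode = (10−1)/(10+14−2) = 9/22 = 0.409.
Mean = 10/(10+14) = 10/24 = 0.417.
This is the posterior mode — the MAP estimate.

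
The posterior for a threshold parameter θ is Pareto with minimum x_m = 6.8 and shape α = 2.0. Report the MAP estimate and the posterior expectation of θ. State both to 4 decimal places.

The Pareto density is strictly decreasing on [x_m, ∞), so the mode is x_m = 6.8000.
Mean = α·x_m/(α−1) = 2.0·6.8/1.0 = 13.6000.
The mean is pulled above the mode by the posterior's right skew.

MAP = 6.8000, posterior mean = 13.6000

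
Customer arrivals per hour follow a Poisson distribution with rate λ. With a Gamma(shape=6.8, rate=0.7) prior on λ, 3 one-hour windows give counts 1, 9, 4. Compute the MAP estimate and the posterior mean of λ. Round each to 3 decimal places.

Σ counts = 14. Posterior: Gamma(shape = 6.8+14 = 20.8, rate = 0.7+3 = 3.7).
Mode = (α−1)/β = 19.8/3.7 = 5.351.
Mean = α/β = 20.8/3.7 = 5.622.

MAP = 5.351; posterior mean = 5.622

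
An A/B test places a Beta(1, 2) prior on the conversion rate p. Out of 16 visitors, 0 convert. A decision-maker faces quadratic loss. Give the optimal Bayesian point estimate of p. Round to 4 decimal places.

0.0526

Posterior: Beta(1+0, 2+16) = Beta(1, 18).
Since α = 1 ≤ 1 and β > 1, the Beta density is monotone decreasing on [0,1]; the mode is at 0.
Mean = 1/(1+18) = 0.0526.
Quadratic loss ⇒ the optimal estimator is the posterior mean.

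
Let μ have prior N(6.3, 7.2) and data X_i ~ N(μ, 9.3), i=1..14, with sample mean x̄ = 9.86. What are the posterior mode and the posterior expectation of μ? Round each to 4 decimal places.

μ_MAP = 9.5593, E[μ|data] = 9.5593

Posterior for μ is Normal. Precision-weighted mean: (1/7.2·6.3 + 14/9.3·9.86) / (1/7.2 + 14/9.3) = 9.5593.
A Normal posterior is symmetric, so mode = mean.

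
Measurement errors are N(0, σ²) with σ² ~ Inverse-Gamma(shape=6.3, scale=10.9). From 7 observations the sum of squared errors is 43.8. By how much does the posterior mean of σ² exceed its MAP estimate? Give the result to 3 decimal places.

0.690

Posterior: Inverse-Gamma(shape = 6.3+7/2 = 9.8, scale = 10.9+43.8/2 = 32.8).
Mode = β/(α+1) = 32.8/10.8 = 3.037.
Mean = β/(α−1) = 32.8/8.8 = 3.727.
Difference = 3.727 − 3.037 = 0.690.
The mean is pulled above the mode by the posterior's right skew.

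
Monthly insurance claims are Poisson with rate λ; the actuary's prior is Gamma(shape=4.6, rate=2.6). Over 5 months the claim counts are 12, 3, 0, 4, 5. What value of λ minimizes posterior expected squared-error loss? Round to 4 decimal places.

Σ counts = 24. Posterior: Gamma(shape = 4.6+24 = 28.6, rate = 2.6+5 = 7.6).
Mode = (α−1)/β = 27.6/7.6 = 3.6316.
Mean = α/β = 28.6/7.6 = 3.7632.
Squared-error loss ⇒ the optimal estimator is the posterior mean.

3.7632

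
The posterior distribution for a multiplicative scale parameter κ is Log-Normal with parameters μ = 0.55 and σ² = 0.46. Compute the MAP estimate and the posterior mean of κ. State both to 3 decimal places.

MAP = 1.094; posterior mean = 2.181

Mode = exp(μ − σ²) = exp(0.09) = 1.094.
Mean = exp(μ + σ²/2) = exp(0.780) = 2.181.
The posterior is right-skewed, so the mean exceeds the mode.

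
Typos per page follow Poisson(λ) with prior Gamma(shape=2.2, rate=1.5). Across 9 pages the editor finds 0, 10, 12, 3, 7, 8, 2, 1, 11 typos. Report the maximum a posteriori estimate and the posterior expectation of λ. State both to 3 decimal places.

Σ counts = 54. Posterior: Gamma(shape = 2.2+54 = 56.2, rate = 1.5+9 = 10.5).
Mode = (α−1)/β = 55.2/10.5 = 5.257.
Mean = α/β = 56.2/10.5 = 5.352.
The posterior is right-skewed, so the mean exceeds the mode.

MAP: 5.257. Posterior mean: 5.352.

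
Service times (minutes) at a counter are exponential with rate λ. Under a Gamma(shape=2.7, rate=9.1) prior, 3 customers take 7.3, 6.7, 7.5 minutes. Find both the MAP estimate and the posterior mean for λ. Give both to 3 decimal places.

Σ times = 21.5. Posterior: Gamma(shape = 2.7+3 = 5.7, rate = 9.1+21.5 = 30.6).
Mode = (α−1)/β = 4.7/30.6 = 0.154.
Mean = α/β = 5.7/30.6 = 0.186.

MAP = 0.154; posterior mean = 0.186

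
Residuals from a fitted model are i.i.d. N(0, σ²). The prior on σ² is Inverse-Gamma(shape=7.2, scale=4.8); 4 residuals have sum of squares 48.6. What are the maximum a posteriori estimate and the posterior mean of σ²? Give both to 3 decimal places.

Posterior: Inverse-Gamma(shape = 7.2+4/2 = 9.2, scale = 4.8+48.6/2 = 29.1).
Mode = β/(α+1) = 29.1/10.2 = 2.853.
Mean = β/(α−1) = 29.1/8.2 = 3.549.
The mean is pulled above the mode by the posterior's right skew.

MAP = 2.853; posterior mean = 3.549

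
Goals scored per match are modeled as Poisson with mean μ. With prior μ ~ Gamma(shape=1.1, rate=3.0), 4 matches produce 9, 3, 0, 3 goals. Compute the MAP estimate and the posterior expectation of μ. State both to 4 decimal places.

Σ counts = 15. Posterior: Gamma(shape = 1.1+15 = 16.1, rate = 3.0+4 = 7.0).
Mode = (α−1)/β = 15.1/7.0 = 2.1571.
Mean = α/β = 16.1/7.0 = 2.3000.
Right-skewed posterior ⇒ mode < mean.

MAP = 2.1571; posterior mean = 2.3000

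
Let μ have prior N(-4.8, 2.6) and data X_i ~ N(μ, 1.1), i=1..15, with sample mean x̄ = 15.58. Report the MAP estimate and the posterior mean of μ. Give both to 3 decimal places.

MAP = 15.021, posterior mean = 15.021

Posterior for μ is Normal. Precision-weighted mean: (1/2.6·-4.8 + 15/1.1·15.58) / (1/2.6 + 15/1.1) = 15.021.
A Normal posterior is symmetric, so mode = mean.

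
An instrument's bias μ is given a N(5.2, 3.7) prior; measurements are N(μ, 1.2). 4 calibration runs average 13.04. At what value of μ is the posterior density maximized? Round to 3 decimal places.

Posterior for μ is Normal. Precision-weighted mean: (1/3.7·5.2 + 4/1.2·13.04) / (1/3.7 + 4/1.2) = 12.452.
A Normal posterior is symmetric, so mode = mean.
This is the posterior mode — the MAP estimate.

12.452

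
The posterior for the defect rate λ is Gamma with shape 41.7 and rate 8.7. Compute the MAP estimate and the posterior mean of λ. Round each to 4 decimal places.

Mode = (α−1)/β = 40.7/8.7 = 4.6782.
Mean = α/β = 41.7/8.7 = 4.7931.
The mean is pulled above the mode by the posterior's right skew.

MAP: 4.6782. Posterior mean: 4.7931.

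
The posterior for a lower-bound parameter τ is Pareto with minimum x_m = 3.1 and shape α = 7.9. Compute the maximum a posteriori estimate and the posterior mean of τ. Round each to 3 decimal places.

The Pareto density is strictly decreasing on [x_m, ∞), so the mode is x_m = 3.100.
Mean = α·x_m/(α−1) = 7.9·3.1/6.9 = 3.549.

τ_MAP = 3.100, E[τ|data] = 3.549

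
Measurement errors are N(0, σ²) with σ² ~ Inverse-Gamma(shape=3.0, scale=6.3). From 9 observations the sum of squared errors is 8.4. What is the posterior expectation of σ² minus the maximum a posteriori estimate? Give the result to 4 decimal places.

Posterior: Inverse-Gamma(shape = 3.0+9/2 = 7.5, scale = 6.3+8.4/2 = 10.5).
Mode = β/(α+1) = 10.5/8.5 = 1.2353.
Mean = β/(α−1) = 10.5/6.5 = 1.6154.
Difference = 1.6154 − 1.2353 = 0.3801.
The mean is pulled above the mode by the posterior's right skew.

0.3801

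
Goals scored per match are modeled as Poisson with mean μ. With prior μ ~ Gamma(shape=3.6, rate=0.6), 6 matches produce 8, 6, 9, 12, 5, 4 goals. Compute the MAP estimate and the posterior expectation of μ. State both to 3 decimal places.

MAP = 7.061; posterior mean = 7.212

Σ counts = 44. Posterior: Gamma(shape = 3.6+44 = 47.6, rate = 0.6+6 = 6.6).
Mode = (α−1)/β = 46.6/6.6 = 7.061.
Mean = α/β = 47.6/6.6 = 7.212.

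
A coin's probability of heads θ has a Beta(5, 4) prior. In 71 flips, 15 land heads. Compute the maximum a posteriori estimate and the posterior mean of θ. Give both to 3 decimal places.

Posterior: Beta(5+15, 4+56) = Beta(20, 60).
Mode = (20−1)/(20+60−2) = 19/78 = 0.244.
Mean = 20/(20+60) = 20/80 = 0.250.

MAP = 0.244, posterior mean = 0.250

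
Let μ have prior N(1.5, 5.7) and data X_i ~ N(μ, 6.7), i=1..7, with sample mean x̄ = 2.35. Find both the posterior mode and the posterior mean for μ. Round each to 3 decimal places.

Posterior for μ is Normal. Precision-weighted mean: (1/5.7·1.5 + 7/6.7·2.35) / (1/5.7 + 7/6.7) = 2.228.
A Normal posterior is symmetric, so mode = mean.

μ_MAP = 2.228, E[μ|data] = 2.228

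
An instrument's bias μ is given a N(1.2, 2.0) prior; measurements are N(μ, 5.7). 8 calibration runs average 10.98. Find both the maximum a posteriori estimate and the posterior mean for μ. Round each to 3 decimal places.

MAP = 8.411; posterior mean = 8.411

Posterior for μ is Normal. Precision-weighted mean: (1/2.0·1.2 + 8/5.7·10.98) / (1/2.0 + 8/5.7) = 8.411.
A Normal posterior is symmetric, so mode = mean.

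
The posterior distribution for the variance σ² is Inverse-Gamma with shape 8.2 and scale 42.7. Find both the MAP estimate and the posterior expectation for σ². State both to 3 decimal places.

MAP estimate = 4.641, posterior expectation = 5.931

Mode = β/(α+1) = 42.7/9.2 = 4.641.
Mean = β/(α−1) = 42.7/7.2 = 5.931.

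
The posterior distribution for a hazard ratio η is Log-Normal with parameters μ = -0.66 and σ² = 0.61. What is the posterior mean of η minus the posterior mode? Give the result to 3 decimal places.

0.420

Mode = exp(μ − σ²) = exp(-1.27) = 0.281.
Mean = exp(μ + σ²/2) = exp(-0.355) = 0.701.
Difference = 0.701 − 0.281 = 0.420.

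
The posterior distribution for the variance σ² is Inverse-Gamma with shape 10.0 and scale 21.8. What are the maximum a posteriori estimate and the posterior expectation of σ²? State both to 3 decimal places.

Mode = β/(α+1) = 21.8/11.0 = 1.982.
Mean = β/(α−1) = 21.8/9.0 = 2.422.

MAP = 1.982; posterior mean = 2.422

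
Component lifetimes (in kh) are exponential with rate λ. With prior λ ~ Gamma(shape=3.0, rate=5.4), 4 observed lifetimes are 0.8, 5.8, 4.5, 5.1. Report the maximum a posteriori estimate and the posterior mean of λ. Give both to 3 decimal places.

Σ times = 16.2. Posterior: Gamma(shape = 3.0+4 = 7.0, rate = 5.4+16.2 = 21.6).
Mode = (α−1)/β = 6.0/21.6 = 0.278.
Mean = α/β = 7.0/21.6 = 0.324.
The posterior is right-skewed, so the mean exceeds the mode.

MAP = 0.278, posterior mean = 0.324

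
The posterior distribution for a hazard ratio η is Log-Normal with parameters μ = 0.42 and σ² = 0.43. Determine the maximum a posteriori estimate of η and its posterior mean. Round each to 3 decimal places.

Mode = exp(μ − σ²) = exp(-0.01) = 0.990.
Mean = exp(μ + σ²/2) = exp(0.635) = 1.887.

MAP = 0.990, posterior mean = 1.887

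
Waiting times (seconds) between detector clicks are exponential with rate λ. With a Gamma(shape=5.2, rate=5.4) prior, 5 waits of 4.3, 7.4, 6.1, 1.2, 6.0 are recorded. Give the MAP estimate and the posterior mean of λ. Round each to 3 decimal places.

λ_MAP = 0.303, E[λ|data] = 0.336

Σ times = 25.0. Posterior: Gamma(shape = 5.2+5 = 10.2, rate = 5.4+25.0 = 30.4).
Mode = (α−1)/β = 9.2/30.4 = 0.303.
Mean = α/β = 10.2/30.4 = 0.336.
The mean is pulled above the mode by the posterior's right skew.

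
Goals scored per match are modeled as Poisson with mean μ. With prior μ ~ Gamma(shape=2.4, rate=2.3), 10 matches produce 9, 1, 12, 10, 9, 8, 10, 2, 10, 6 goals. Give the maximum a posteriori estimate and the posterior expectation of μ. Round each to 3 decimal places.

MAP = 6.374; posterior mean = 6.455

Σ counts = 77. Posterior: Gamma(shape = 2.4+77 = 79.4, rate = 2.3+10 = 12.3).
Mode = (α−1)/β = 78.4/12.3 = 6.374.
Mean = α/β = 79.4/12.3 = 6.455.
Right-skewed posterior ⇒ mode < mean.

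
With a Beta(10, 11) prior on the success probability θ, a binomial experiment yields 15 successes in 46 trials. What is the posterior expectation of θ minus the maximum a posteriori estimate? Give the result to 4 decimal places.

Posterior: Beta(10+15, 11+31) = Beta(25, 42).
Mode = (25−1)/(25+42−2) = 24/65 = 0.3692.
Mean = 25/(25+42) = 25/67 = 0.3731.
Difference = 0.3731 − 0.3692 = 0.0039.

0.0039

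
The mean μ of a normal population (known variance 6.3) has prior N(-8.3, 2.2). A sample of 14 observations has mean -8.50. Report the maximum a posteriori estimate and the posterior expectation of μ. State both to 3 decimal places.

MAP: -8.466. Posterior mean: -8.466.

Posterior for μ is Normal. Precision-weighted mean: (1/2.2·-8.3 + 14/6.3·-8.50) / (1/2.2 + 14/6.3) = -8.466.
A Normal posterior is symmetric, so mode = mean.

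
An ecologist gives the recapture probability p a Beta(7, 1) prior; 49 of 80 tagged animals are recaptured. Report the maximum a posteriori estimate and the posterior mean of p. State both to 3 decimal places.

MAP: 0.640. Posterior mean: 0.636.

Posterior: Beta(7+49, 1+31) = Beta(56, 32).
Mode = (56−1)/(56+32−2) = 55/86 = 0.640.
Mean = 56/(56+32) = 56/88 = 0.636.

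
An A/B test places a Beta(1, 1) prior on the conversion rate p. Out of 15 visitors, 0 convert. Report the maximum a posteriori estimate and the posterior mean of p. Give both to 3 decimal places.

Posterior: Beta(1+0, 1+15) = Beta(1, 16).
Since α = 1 ≤ 1 and β > 1, the Beta density is monotone decreasing on [0,1]; the mode is at 0.
Mean = 1/(1+16) = 0.059.

MAP = 0.000; posterior mean = 0.059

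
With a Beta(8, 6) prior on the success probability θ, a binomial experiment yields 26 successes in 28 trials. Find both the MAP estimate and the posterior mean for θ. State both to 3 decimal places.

MAP: 0.825. Posterior mean: 0.810.

Posterior: Beta(8+26, 6+2) = Beta(34, 8).
Mode = (34−1)/(34+8−2) = 33/40 = 0.825.
Mean = 34/(34+8) = 34/42 = 0.810.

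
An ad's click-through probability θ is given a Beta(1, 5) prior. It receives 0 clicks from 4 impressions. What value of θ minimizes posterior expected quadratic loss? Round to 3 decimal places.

Posterior: Beta(1+0, 5+4) = Beta(1, 9).
Since α = 1 ≤ 1 and β > 1, the Beta density is monotone decreasing on [0,1]; the mode is at 0.
Mean = 1/(1+9) = 0.100.
Quadratic loss ⇒ the optimal estimator is the posterior mean.

0.100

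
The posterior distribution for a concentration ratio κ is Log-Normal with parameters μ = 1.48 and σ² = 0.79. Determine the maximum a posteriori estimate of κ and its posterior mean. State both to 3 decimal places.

maximum a posteriori estimate = 1.994, posterior mean = 6.521

Mode = exp(μ − σ²) = exp(0.69) = 1.994.
Mean = exp(μ + σ²/2) = exp(1.875) = 6.521.
Right-skewed posterior ⇒ mode < mean.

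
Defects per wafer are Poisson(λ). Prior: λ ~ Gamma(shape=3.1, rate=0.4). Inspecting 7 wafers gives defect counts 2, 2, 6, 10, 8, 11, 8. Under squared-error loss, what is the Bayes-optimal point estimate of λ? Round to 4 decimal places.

6.7703

Σ counts = 47. Posterior: Gamma(shape = 3.1+47 = 50.1, rate = 0.4+7 = 7.4).
Mode = (α−1)/β = 49.1/7.4 = 6.6351.
Mean = α/β = 50.1/7.4 = 6.7703.
Squared-error loss ⇒ the optimal estimator is the posterior mean.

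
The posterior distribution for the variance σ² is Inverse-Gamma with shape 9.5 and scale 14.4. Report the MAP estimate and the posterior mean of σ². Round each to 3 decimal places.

MAP estimate = 1.371, posterior mean = 1.694

Mode = β/(α+1) = 14.4/10.5 = 1.371.
Mean = β/(α−1) = 14.4/8.5 = 1.694.
The mean is pulled above the mode by the posterior's right skew.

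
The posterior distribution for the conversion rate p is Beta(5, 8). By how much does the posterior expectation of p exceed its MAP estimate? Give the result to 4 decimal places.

Mode = (5−1)/(5+8−2) = 4/11 = 0.3636.
Mean = 5/(5+8) = 5/13 = 0.3846.
Difference = 0.3846 − 0.3636 = 0.0210.
Right-skewed posterior ⇒ mode < mean.

0.0210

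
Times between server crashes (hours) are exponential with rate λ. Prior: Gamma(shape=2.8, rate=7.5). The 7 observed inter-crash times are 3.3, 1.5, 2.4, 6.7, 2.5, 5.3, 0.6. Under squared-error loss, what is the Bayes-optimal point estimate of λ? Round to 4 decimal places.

0.3289

Σ times = 22.3. Posterior: Gamma(shape = 2.8+7 = 9.8, rate = 7.5+22.3 = 29.8).
Mode = (α−1)/β = 8.8/29.8 = 0.2953.
Mean = α/β = 9.8/29.8 = 0.3289.
Squared-error loss ⇒ the optimal estimator is the posterior mean.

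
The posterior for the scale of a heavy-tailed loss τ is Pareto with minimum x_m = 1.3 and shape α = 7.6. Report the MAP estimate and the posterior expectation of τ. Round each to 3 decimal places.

τ_MAP = 1.300, E[τ|data] = 1.497

The Pareto density is strictly decreasing on [x_m, ∞), so the mode is x_m = 1.300.
Mean = α·x_m/(α−1) = 7.6·1.3/6.6 = 1.497.
The posterior is right-skewed, so the mean exceeds the mode.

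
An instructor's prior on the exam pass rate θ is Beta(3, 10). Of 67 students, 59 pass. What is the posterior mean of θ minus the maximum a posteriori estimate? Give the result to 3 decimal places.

-0.007

Posterior: Beta(3+59, 10+8) = Beta(62, 18).
Mode = (62−1)/(62+18−2) = 61/78 = 0.782.
Mean = 62/(62+18) = 62/80 = 0.775.
Difference = 0.775 − 0.782 = -0.007.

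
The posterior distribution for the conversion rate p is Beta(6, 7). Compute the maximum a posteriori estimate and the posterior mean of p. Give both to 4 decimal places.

Mode = (6−1)/(6+7−2) = 5/11 = 0.4545.
Mean = 6/(6+7) = 6/13 = 0.4615.

MAP = 0.4545, posterior mean = 0.4615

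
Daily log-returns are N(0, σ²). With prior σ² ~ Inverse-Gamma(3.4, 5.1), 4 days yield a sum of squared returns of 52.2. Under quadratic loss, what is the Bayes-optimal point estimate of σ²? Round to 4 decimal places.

Posterior: Inverse-Gamma(shape = 3.4+4/2 = 5.4, scale = 5.1+52.2/2 = 31.2).
Mode = β/(α+1) = 31.2/6.4 = 4.8750.
Mean = β/(α−1) = 31.2/4.4 = 7.0909.
Quadratic loss ⇒ the optimal estimator is the posterior mean.

7.0909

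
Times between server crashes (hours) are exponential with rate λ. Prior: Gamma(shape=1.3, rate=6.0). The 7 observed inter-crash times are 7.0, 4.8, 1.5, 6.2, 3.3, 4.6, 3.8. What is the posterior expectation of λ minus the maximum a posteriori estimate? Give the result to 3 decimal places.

Σ times = 31.2. Posterior: Gamma(shape = 1.3+7 = 8.3, rate = 6.0+31.2 = 37.2).
Mode = (α−1)/β = 7.3/37.2 = 0.196.
Mean = α/β = 8.3/37.2 = 0.223.
Difference = 0.223 − 0.196 = 0.027.
The mean is pulled above the mode by the posterior's right skew.

0.027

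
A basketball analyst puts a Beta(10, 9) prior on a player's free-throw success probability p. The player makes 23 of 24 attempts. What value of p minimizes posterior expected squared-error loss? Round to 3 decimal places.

0.767

Posterior: Beta(10+23, 9+1) = Beta(33, 10).
Mode = (33−1)/(33+10−2) = 32/41 = 0.780.
Mean = 33/(33+10) = 33/43 = 0.767.
Squared-error loss ⇒ the optimal estimator is the posterior mean.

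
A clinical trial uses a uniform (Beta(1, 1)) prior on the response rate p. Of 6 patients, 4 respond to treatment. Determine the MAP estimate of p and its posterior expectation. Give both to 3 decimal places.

Posterior: Beta(1+4, 1+2) = Beta(5, 3).
Mode = (5−1)/(5+3−2) = 4/6 = 0.667.
Mean = 5/(5+3) = 5/8 = 0.625.

p_MAP = 0.667, E[p|data] = 0.625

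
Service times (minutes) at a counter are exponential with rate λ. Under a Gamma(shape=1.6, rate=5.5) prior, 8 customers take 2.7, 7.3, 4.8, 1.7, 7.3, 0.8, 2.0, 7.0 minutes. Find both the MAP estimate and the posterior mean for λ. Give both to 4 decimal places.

MAP: 0.2199. Posterior mean: 0.2455.

Σ times = 33.6. Posterior: Gamma(shape = 1.6+8 = 9.6, rate = 5.5+33.6 = 39.1).
Mode = (α−1)/β = 8.6/39.1 = 0.2199.
Mean = α/β = 9.6/39.1 = 0.2455.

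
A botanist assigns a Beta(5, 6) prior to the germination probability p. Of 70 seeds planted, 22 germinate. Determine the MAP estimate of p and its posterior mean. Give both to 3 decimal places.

Posterior: Beta(5+22, 6+48) = Beta(27, 54).
Mode = (27−1)/(27+54−2) = 26/79 = 0.329.
Mean = 27/(27+54) = 27/81 = 0.333.
The mean is pulled above the mode by the posterior's right skew.

MAP = 0.329; posterior mean = 0.333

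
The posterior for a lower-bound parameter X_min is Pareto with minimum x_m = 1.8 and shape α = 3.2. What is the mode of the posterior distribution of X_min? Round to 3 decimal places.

The Pareto density is strictly decreasing on [x_m, ∞), so the mode is x_m = 1.800.
Mean = α·x_m/(α−1) = 3.2·1.8/2.2 = 2.618.
This is the posterior mode — the MAP estimate.

1.800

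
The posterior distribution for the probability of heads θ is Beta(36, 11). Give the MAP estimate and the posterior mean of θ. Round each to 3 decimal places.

Mode = (36−1)/(36+11−2) = 35/45 = 0.778.
Mean = 36/(36+11) = 36/47 = 0.766.

MAP estimate = 0.778, posterior mean = 0.766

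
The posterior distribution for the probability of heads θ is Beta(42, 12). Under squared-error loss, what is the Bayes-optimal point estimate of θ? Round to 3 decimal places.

0.778

Mode = (42−1)/(42+12−2) = 41/52 = 0.788.
Mean = 42/(42+12) = 42/54 = 0.778.
Squared-error loss ⇒ the optimal estimator is the posterior mean.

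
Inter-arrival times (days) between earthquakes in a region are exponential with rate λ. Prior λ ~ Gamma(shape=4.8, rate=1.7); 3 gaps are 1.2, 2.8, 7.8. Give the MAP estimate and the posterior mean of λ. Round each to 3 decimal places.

Σ times = 11.8. Posterior: Gamma(shape = 4.8+3 = 7.8, rate = 1.7+11.8 = 13.5).
Mode = (α−1)/β = 6.8/13.5 = 0.504.
Mean = α/β = 7.8/13.5 = 0.578.

MAP: 0.504. Posterior mean: 0.578.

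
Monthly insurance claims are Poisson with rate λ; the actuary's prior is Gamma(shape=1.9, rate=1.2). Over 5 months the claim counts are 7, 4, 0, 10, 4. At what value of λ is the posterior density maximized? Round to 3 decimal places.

4.177

Σ counts = 25. Posterior: Gamma(shape = 1.9+25 = 26.9, rate = 1.2+5 = 6.2).
Mode = (α−1)/β = 25.9/6.2 = 4.177.
Mean = α/β = 26.9/6.2 = 4.339.
This is the posterior mode — the MAP estimate.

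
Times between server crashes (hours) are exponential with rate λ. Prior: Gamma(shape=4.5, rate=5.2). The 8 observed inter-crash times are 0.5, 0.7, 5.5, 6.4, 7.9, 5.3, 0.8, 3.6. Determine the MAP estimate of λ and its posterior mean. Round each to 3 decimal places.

Σ times = 30.7. Posterior: Gamma(shape = 4.5+8 = 12.5, rate = 5.2+30.7 = 35.9).
Mode = (α−1)/β = 11.5/35.9 = 0.320.
Mean = α/β = 12.5/35.9 = 0.348.

MAP: 0.320. Posterior mean: 0.348.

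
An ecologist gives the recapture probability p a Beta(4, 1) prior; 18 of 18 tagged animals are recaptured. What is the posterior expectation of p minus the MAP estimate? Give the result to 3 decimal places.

-0.043

Posterior: Beta(4+18, 1+0) = Beta(22, 1).
Since β = 1 ≤ 1 and α > 1, the Beta density is monotone increasing on [0,1]; the mode is at 1.
Mean = 22/(22+1) = 0.957.
Difference = 0.957 − 1.000 = -0.043.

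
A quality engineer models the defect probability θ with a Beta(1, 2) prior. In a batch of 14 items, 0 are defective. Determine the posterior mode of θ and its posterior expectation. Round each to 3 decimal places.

θ_MAP = 0.000, E[θ|data] = 0.059

Posterior: Beta(1+0, 2+14) = Beta(1, 16).
Since α = 1 ≤ 1 and β > 1, the Beta density is monotone decreasing on [0,1]; the mode is at 0.
Mean = 1/(1+16) = 0.059.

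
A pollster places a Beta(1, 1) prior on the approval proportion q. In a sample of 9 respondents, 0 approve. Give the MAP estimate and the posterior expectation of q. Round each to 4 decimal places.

MAP = 0.0000; posterior mean = 0.0909

Posterior: Beta(1+0, 1+9) = Beta(1, 10).
Since α = 1 ≤ 1 and β > 1, the Beta density is monotone decreasing on [0,1]; the mode is at 0.
Mean = 1/(1+10) = 0.0909.
The posterior is right-skewed, so the mean exceeds the mode.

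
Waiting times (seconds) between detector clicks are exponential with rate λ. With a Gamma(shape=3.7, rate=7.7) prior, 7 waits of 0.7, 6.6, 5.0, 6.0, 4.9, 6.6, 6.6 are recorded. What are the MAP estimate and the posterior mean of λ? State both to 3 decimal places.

Σ times = 36.4. Posterior: Gamma(shape = 3.7+7 = 10.7, rate = 7.7+36.4 = 44.1).
Mode = (α−1)/β = 9.7/44.1 = 0.220.
Mean = α/β = 10.7/44.1 = 0.243.
Mean > mode: the posterior has a right tail.

MAP = 0.220; posterior mean = 0.243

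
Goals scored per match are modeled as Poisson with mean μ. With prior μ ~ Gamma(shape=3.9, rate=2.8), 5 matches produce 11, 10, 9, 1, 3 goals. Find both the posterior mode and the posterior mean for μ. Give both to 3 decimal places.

Σ counts = 34. Posterior: Gamma(shape = 3.9+34 = 37.9, rate = 2.8+5 = 7.8).
Mode = (α−1)/β = 36.9/7.8 = 4.731.
Mean = α/β = 37.9/7.8 = 4.859.
Right-skewed posterior ⇒ mode < mean.

MAP = 4.731, posterior mean = 4.859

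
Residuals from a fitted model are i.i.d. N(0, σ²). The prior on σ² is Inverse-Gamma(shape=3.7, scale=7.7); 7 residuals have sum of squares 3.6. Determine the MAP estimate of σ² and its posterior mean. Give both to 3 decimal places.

MAP estimate = 1.159, posterior mean = 1.532

Posterior: Inverse-Gamma(shape = 3.7+7/2 = 7.2, scale = 7.7+3.6/2 = 9.5).
Mode = β/(α+1) = 9.5/8.2 = 1.159.
Mean = β/(α−1) = 9.5/6.2 = 1.532.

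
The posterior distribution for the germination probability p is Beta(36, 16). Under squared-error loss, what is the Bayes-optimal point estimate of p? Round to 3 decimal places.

0.692

Mode = (36−1)/(36+16−2) = 35/50 = 0.700.
Mean = 36/(36+16) = 36/52 = 0.692.
Squared-error loss ⇒ the optimal estimator is the posterior mean.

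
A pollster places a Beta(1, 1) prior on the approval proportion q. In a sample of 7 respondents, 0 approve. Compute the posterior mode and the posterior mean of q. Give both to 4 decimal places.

Posterior: Beta(1+0, 1+7) = Beta(1, 8).
Since α = 1 ≤ 1 and β > 1, the Beta density is monotone decreasing on [0,1]; the mode is at 0.
Mean = 1/(1+8) = 0.1111.

q_MAP = 0.0000, E[q|data] = 0.1111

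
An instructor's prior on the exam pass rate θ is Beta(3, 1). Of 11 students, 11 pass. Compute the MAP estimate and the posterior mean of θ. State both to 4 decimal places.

θ_MAP = 1.0000, E[θ|data] = 0.9333

Posterior: Beta(3+11, 1+0) = Beta(14, 1).
Since β = 1 ≤ 1 and α > 1, the Beta density is monotone increasing on [0,1]; the mode is at 1.
Mean = 14/(14+1) = 0.9333.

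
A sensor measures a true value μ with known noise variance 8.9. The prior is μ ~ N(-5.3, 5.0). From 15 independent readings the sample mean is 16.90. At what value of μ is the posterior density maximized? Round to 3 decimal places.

14.545

Posterior for μ is Normal. Precision-weighted mean: (1/5.0·-5.3 + 15/8.9·16.90) / (1/5.0 + 15/8.9) = 14.545.
A Normal posterior is symmetric, so mode = mean.
This is the posterior mode — the MAP estimate.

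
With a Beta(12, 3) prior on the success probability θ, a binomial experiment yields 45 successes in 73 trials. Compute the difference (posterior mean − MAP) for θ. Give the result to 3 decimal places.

-0.003

Posterior: Beta(12+45, 3+28) = Beta(57, 31).
Mode = (57−1)/(57+31−2) = 56/86 = 0.651.
Mean = 57/(57+31) = 57/88 = 0.648.
Difference = 0.648 − 0.651 = -0.003.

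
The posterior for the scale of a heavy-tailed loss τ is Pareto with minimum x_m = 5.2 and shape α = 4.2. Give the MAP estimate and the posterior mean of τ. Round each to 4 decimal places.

The Pareto density is strictly decreasing on [x_m, ∞), so the mode is x_m = 5.2000.
Mean = α·x_m/(α−1) = 4.2·5.2/3.2 = 6.8250.
Mean > mode: the posterior has a right tail.

MAP estimate = 5.2000, posterior mean = 6.8250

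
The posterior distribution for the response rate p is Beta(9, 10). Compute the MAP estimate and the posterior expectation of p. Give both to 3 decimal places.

MAP = 0.471; posterior mean = 0.474

Mode = (9−1)/(9+10−2) = 8/17 = 0.471.
Mean = 9/(9+10) = 9/19 = 0.474.
The posterior is right-skewed, so the mean exceeds the mode.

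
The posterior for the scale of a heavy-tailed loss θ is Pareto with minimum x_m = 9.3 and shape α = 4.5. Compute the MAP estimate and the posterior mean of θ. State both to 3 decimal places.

The Pareto density is strictly decreasing on [x_m, ∞), so the mode is x_m = 9.300.
Mean = α·x_m/(α−1) = 4.5·9.3/3.5 = 11.957.

MAP = 9.300; posterior mean = 11.957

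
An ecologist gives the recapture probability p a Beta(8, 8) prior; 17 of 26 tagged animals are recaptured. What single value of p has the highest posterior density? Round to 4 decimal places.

0.6000

Posterior: Beta(8+17, 8+9) = Beta(25, 17).
Mode = (25−1)/(25+17−2) = 24/40 = 0.6000.
Mean = 25/(25+17) = 25/42 = 0.5952.
This is the posterior mode — the MAP estimate.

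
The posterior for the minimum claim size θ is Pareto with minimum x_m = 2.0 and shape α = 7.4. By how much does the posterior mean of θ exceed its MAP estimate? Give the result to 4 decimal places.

The Pareto density is strictly decreasing on [x_m, ∞), so the mode is x_m = 2.0000.
Mean = α·x_m/(α−1) = 7.4·2.0/6.4 = 2.3125.
Difference = 2.3125 − 2.0000 = 0.3125.

0.3125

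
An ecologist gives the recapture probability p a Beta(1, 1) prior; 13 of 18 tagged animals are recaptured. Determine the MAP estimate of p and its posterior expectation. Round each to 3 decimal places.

Posterior: Beta(1+13, 1+5) = Beta(14, 6).
Mode = (14−1)/(14+6−2) = 13/18 = 0.722.
Mean = 14/(14+6) = 14/20 = 0.700.
Mode > mean: the posterior has a left tail.

p_MAP = 0.722, E[p|data] = 0.700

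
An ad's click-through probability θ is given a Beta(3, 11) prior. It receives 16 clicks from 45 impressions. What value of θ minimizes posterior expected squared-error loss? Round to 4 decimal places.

Posterior: Beta(3+16, 11+29) = Beta(19, 40).
Mode = (19−1)/(19+40−2) = 18/57 = 0.3158.
Mean = 19/(19+40) = 19/59 = 0.3220.
Squared-error loss ⇒ the optimal estimator is the posterior mean.

0.3220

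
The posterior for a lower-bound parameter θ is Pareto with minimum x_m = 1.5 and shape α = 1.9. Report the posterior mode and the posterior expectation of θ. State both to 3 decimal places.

The Pareto density is strictly decreasing on [x_m, ∞), so the mode is x_m = 1.500.
Mean = α·x_m/(α−1) = 1.9·1.5/0.9 = 3.167.

MAP: 1.500. Posterior mean: 3.167.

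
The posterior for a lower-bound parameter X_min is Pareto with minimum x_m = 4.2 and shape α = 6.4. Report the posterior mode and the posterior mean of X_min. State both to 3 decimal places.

The Pareto density is strictly decreasing on [x_m, ∞), so the mode is x_m = 4.200.
Mean = α·x_m/(α−1) = 6.4·4.2/5.4 = 4.978.
The posterior is right-skewed, so the mean exceeds the mode.

MAP = 4.200; posterior mean = 4.978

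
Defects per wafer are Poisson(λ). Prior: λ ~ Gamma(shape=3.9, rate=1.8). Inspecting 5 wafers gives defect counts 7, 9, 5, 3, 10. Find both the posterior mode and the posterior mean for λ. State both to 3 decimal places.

Σ counts = 34. Posterior: Gamma(shape = 3.9+34 = 37.9, rate = 1.8+5 = 6.8).
Mode = (α−1)/β = 36.9/6.8 = 5.426.
Mean = α/β = 37.9/6.8 = 5.574.
Mean > mode: the posterior has a right tail.

MAP = 5.426; posterior mean = 5.574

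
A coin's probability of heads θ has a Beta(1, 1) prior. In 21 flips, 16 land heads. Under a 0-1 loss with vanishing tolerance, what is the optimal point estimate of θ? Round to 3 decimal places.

Posterior: Beta(1+16, 1+5) = Beta(17, 6).
Mode = (17−1)/(17+6−2) = 16/21 = 0.762.
With a flat prior the MAP equals the MLE, 16/21.
Mean = 17/(17+6) = 17/23 = 0.739.
This is the posterior mode — the MAP estimate.

0.762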